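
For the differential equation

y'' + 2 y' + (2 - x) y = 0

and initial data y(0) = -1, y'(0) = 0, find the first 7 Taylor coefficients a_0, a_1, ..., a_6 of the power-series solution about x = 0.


Ansatz: y(x) = sum_{n>=0} a_n x^n, so y'(x) = sum_{n>=1} n a_n x^(n-1) and y''(x) = sum_{n>=2} n(n-1) a_n x^(n-2).
Substitute into P(x) y'' + Q(x) y' + R(x) y = 0 with P(x) = 1, Q(x) = 2, R(x) = 2 - x, and match powers of x.
Initial conditions: a_0 = -1, a_1 = 0.
Setting the coefficient of each power of x to zero and solving order by order (substituting the coefficients already found):
  x^0: 2 a_2 + 2 a_1 + 2 a_0 = 0  ->  2 a_2 = -2 a_1 - 2 a_0 = 2  ->  a_2 = 1
  x^1: 6 a_3 + 4 a_2 + 2 a_1 - a_0 = 0  ->  6 a_3 = -4 a_2 - 2 a_1 + a_0 = -5  ->  a_3 = -5/6
  x^2: 12 a_4 + 6 a_3 + 2 a_2 - a_1 = 0  ->  12 a_4 = -6 a_3 - 2 a_2 + a_1 = 3  ->  a_4 = 1/4
  x^3: 20 a_5 + 8 a_4 + 2 a_3 - a_2 = 0  ->  20 a_5 = -8 a_4 - 2 a_3 + a_2 = 2/3  ->  a_5 = 1/30
  x^4: 30 a_6 + 10 a_5 + 2 a_4 - a_3 = 0  ->  30 a_6 = -10 a_5 - 2 a_4 + a_3 = -5/3  ->  a_6 = -1/18
Truncated series: y(x) = -1 + x^2 - (5/6) x^3 + (1/4) x^4 + (1/30) x^5 - (1/18) x^6 + O(x^7).

a_0 = -1; a_1 = 0; a_2 = 1; a_3 = -5/6; a_4 = 1/4; a_5 = 1/30; a_6 = -1/18


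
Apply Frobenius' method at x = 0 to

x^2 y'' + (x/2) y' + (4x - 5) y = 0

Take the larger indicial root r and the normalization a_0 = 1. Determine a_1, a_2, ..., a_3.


Write in Frobenius form y'' + (p(x)/x) y' + (q(x)/x^2) y = 0:
  p(x) = 1/2,  q(x) = 4x - 5.
Indicial equation: r(r-1) + (1/2) r + (-5) = 0 -> roots r_1 = 5/2, r_2 = -2.
Take r = r_1 = 5/2. Let y(x) = x^r sum_{n>=0} a_n x^n with a_0 = 1.
Substitute y = x^r sum a_n x^n and match x^{r+n}. The recurrence is
  D(n) a_n + 4 a_{n-1} = 0,  where D(n) = (r+n)(r+n-1) + (1/2)(r+n) + (-5).
  a_n = -4 / D(n) * a_{n-1}.
Since the indicial polynomial factors as (r - r_1)(r - r_2), D(n) = (r_1 + n - r_1)(r_1 + n - r_2) = n(n + 9/2).
Evaluating step by step (a_0 = 1):
  n = 1: D(1) = 1(1 + 9/2) = 11/2; numerator = -4(1) = -4; a_1 = (-4)/(11/2) = -8/11
  n = 2: D(2) = 2(2 + 9/2) = 13; numerator = -4(-8/11) = 32/11; a_2 = (32/11)/(13) = 32/143
  n = 3: D(3) = 3(3 + 9/2) = 45/2; numerator = -4(32/143) = -128/143; a_3 = (-128/143)/(45/2) = -256/6435

r = 5/2; a_0 = 1; a_1 = -8/11; a_2 = 32/143; a_3 = -256/6435


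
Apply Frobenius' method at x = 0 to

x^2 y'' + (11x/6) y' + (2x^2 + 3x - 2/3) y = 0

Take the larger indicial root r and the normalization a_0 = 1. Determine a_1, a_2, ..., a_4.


Write in Frobenius form y'' + (p(x)/x) y' + (q(x)/x^2) y = 0:
  p(x) = 11/6,  q(x) = 2x^2 + 3x - 2/3.
Indicial equation: r(r-1) + (11/6) r + (-2/3) = 0 -> roots r_1 = 1/2, r_2 = -4/3.
Take r = r_1 = 1/2. Let y(x) = x^r sum_{n>=0} a_n x^n with a_0 = 1.
Substitute y = x^r sum a_n x^n and match x^{r+n}. The recurrence is
  D(n) a_n + 3 a_{n-1} + 2 a_{n-2} = 0,  where D(n) = (r+n)(r+n-1) + (11/6)(r+n) + (-2/3).
  a_n = [-3 a_{n-1} - 2 a_{n-2}] / D(n).
Since the indicial polynomial factors as (r - r_1)(r - r_2), D(n) = (r_1 + n - r_1)(r_1 + n - r_2) = n(n + 11/6).
Evaluating step by step (a_0 = 1):
  n = 1: D(1) = 1(1 + 11/6) = 17/6; numerator = -3(1) = -3; a_1 = (-3)/(17/6) = -18/17
  n = 2: D(2) = 2(2 + 11/6) = 23/3; numerator = -3(-18/17) - 2(1) = 20/17; a_2 = (20/17)/(23/3) = 60/391
  n = 3: D(3) = 3(3 + 11/6) = 29/2; numerator = -3(60/391) - 2(-18/17) = 648/391; a_3 = (648/391)/(29/2) = 1296/11339
  n = 4: D(4) = 4(4 + 11/6) = 70/3; numerator = -3(1296/11339) - 2(60/391) = -7368/11339; a_4 = (-7368/11339)/(70/3) = -11052/396865

r = 1/2; a_0 = 1; a_1 = -18/17; a_2 = 60/391; a_3 = 1296/11339; a_4 = -11052/396865


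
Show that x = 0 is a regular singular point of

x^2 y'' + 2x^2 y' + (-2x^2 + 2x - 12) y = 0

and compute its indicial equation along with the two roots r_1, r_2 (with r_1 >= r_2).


Divide by x^2 to reach normal form y'' + P_1(x) y' + P_2(x) y = 0 with P_1(x) = 2 and P_2(x) = -2 + 2/x - 12/x^2.
x = 0 is a singular point because the y-coefficient -2 + 2/x - 12/x^2 has a pole at x = 0.
It is a regular singular point because x P_1(x) = p(x) = 2x and x^2 P_2(x) = q(x) = -2x^2 + 2x - 12 are polynomials, hence analytic at x = 0.
p(0) = 0,  q(0) = -12.
Indicial equation: r(r-1) + p(0) r + q(0) = 0, i.e. r^2 + (p(0) - 1) r + q(0) = 0, i.e. r^2 - 1 r - 12 = 0.
Discriminant: (-1)^2 - 4(-12) = 49, so r = (1 ± 7)/2.
Solving: r_1 = 4, r_2 = -3.

indicial: r^2 - 1 r - 12 = 0; roots r_1 = 4, r_2 = -3


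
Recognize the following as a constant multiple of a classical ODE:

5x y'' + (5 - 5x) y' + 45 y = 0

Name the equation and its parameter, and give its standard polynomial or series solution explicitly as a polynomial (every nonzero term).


All three coefficients share the factor 5; dividing through by 5 gives  x y'' + (1 - x) y' + 9 y = 0.
This matches the Laguerre equation x y'' + (1 - x) y' + n y = 0 with n = 9; the polynomial solution is L_9(x).
With y = sum_k a_k x^k, matching x^k gives (k+1)k a_{k+1} + (k+1) a_{k+1} - k a_k + n a_k = 0, i.e. (k+1)^2 a_{k+1} = (k - n) a_k = (k - 9) a_k. The right side vanishes at k = 9, so the series terminates at degree 9.
Standard normalization L_n(0) = 1 gives a_0 = 1. Work upward with a_{k+1} = (k - 9) a_k / (k+1)^2:
  a_1 = (0 - 9)(1) / 1^2 = -9/1 = -9
  a_2 = (1 - 9)(-9) / 2^2 = 72/4 = 18
  a_3 = (2 - 9)(18) / 3^2 = -126/9 = -14
  a_4 = (3 - 9)(-14) / 4^2 = 84/16 = 21/4
  a_5 = (4 - 9)(21/4) / 5^2 = (-105/4)/25 = -21/20
  a_6 = (5 - 9)(-21/20) / 6^2 = (21/5)/36 = 7/60
  a_7 = (6 - 9)(7/60) / 7^2 = (-7/20)/49 = -1/140
  a_8 = (7 - 9)(-1/140) / 8^2 = (1/70)/64 = 1/4480
  a_9 = (8 - 9)(1/4480) / 9^2 = (-1/4480)/81 = -1/362880
Hence L_9(x) = -x^9/362880 + x^8/4480 - x^7/140 + 7 x^6/60 - 21 x^5/20 + 21 x^4/4 - 14 x^3 + 18 x^2 - 9 x + 1.

L_9(x); series = -x^9/362880 + x^8/4480 - x^7/140 + 7 x^6/60 - 21 x^5/20 + 21 x^4/4 - 14 x^3 + 18 x^2 - 9 x + 1


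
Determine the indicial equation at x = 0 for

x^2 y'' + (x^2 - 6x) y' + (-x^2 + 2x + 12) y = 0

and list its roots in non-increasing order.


Divide by x^2 to reach normal form y'' + P_1(x) y' + P_2(x) y = 0 with P_1(x) = 1 - 6/x and P_2(x) = -1 + 2/x + 12/x^2.
x = 0 is a singular point because the y'-coefficient 1 - 6/x has a pole at x = 0 and the y-coefficient -1 + 2/x + 12/x^2 has a pole at x = 0.
It is a regular singular point because x P_1(x) = p(x) = x - 6 and x^2 P_2(x) = q(x) = -x^2 + 2x + 12 are polynomials, hence analytic at x = 0.
p(0) = -6,  q(0) = 12.
Indicial equation: r(r-1) + p(0) r + q(0) = 0, i.e. r^2 + (p(0) - 1) r + q(0) = 0, i.e. r^2 - 7 r + 12 = 0.
Discriminant: (-7)^2 - 4(12) = 1, so r = (7 ± 1)/2.
Solving: r_1 = 4, r_2 = 3.

indicial: r^2 - 7 r + 12 = 0; roots r_1 = 4, r_2 = 3


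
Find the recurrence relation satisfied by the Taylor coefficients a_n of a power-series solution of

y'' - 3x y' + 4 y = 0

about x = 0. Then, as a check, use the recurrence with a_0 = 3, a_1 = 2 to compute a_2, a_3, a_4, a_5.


Substitute y = sum_n a_n x^n.
y''(x) has coefficient (n+2)(n+1) a_{n+2} at x^n;
-3 x y'(x) has coefficient -3 n a_n at x^n (shift);
4 y(x) has coefficient 4 a_n at x^n.
Matching x^n: (n+2)(n+1) a_{n+2} + (-3n + 4) a_n = 0.
Thus a_{n+2} = (3n - 4) / ((n+1)(n+2)) * a_n.

Check with a_0 = 3, a_1 = 2 (apply the recurrence for n = 0, 1, 2, 3): a_0 = 3, a_1 = 2, a_2 = -6, a_3 = -1/3, a_4 = -1, a_5 = -1/12.

a_(n+2) = (3n - 4) / ((n+1)(n+2)) * a_n; check: a_0 = 3, a_1 = 2, a_2 = -6, a_3 = -1/3, a_4 = -1, a_5 = -1/12


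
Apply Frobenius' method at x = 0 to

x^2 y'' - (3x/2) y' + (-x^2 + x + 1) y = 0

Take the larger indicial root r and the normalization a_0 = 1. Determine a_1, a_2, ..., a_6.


Write in Frobenius form y'' + (p(x)/x) y' + (q(x)/x^2) y = 0:
  p(x) = -3/2,  q(x) = -x^2 + x + 1.
Indicial equation: r(r-1) + (-3/2) r + (1) = 0 -> roots r_1 = 2, r_2 = 1/2.
Take r = r_1 = 2. Let y(x) = x^r sum_{n>=0} a_n x^n with a_0 = 1.
Substitute y = x^r sum a_n x^n and match x^{r+n}. The recurrence is
  D(n) a_n + 1 a_{n-1} - 1 a_{n-2} = 0,  where D(n) = (r+n)(r+n-1) + (-3/2)(r+n) + (1).
  a_n = [-1 a_{n-1} + 1 a_{n-2}] / D(n).
Since the indicial polynomial factors as (r - r_1)(r - r_2), D(n) = (r_1 + n - r_1)(r_1 + n - r_2) = n(n + 3/2).
Evaluating step by step (a_0 = 1):
  n = 1: D(1) = 1(1 + 3/2) = 5/2; numerator = -1(1) = -1; a_1 = (-1)/(5/2) = -2/5
  n = 2: D(2) = 2(2 + 3/2) = 7; numerator = -1(-2/5) + 1(1) = 7/5; a_2 = (7/5)/(7) = 1/5
  n = 3: D(3) = 3(3 + 3/2) = 27/2; numerator = -1(1/5) + 1(-2/5) = -3/5; a_3 = (-3/5)/(27/2) = -2/45
  n = 4: D(4) = 4(4 + 3/2) = 22; numerator = -1(-2/45) + 1(1/5) = 11/45; a_4 = (11/45)/(22) = 1/90
  n = 5: D(5) = 5(5 + 3/2) = 65/2; numerator = -1(1/90) + 1(-2/45) = -1/18; a_5 = (-1/18)/(65/2) = -1/585
  n = 6: D(6) = 6(6 + 3/2) = 45; numerator = -1(-1/585) + 1(1/90) = 1/78; a_6 = (1/78)/(45) = 1/3510

r = 2; a_0 = 1; a_1 = -2/5; a_2 = 1/5; a_3 = -2/45; a_4 = 1/90; a_5 = -1/585; a_6 = 1/3510


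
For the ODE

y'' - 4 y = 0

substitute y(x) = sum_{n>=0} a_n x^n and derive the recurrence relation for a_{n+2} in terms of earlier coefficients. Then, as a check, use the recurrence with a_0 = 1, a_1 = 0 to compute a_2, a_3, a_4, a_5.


Substitute y = sum_n a_n x^n into y'' + (const) y = 0.
y''(x) = sum_{n>=0} (n+2)(n+1) a_{n+2} x^n.
The ODE becomes sum_n [(n+2)(n+1) a_{n+2} - 4 a_n] x^n = 0.
Setting each coefficient to zero gives the recurrence:
  (n+2)(n+1) a_{n+2} - 4 a_n = 0,
  a_{n+2} = 4 / ((n+1)(n+2)) a_n.

Check with a_0 = 1, a_1 = 0 (apply the recurrence for n = 0, 1, 2, 3): a_0 = 1, a_1 = 0, a_2 = 2, a_3 = 0, a_4 = 2/3, a_5 = 0.

a_{n+2} = 4/((n+1)(n+2)) * a_n; check: a_0 = 1, a_1 = 0, a_2 = 2, a_3 = 0, a_4 = 2/3, a_5 = 0


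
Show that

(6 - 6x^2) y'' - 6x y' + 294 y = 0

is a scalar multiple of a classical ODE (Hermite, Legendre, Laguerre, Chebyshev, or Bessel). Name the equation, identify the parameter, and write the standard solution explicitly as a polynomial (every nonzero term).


All three coefficients share the factor 6; dividing through by 6 gives  (1 - x^2) y'' - x y' + 49 y = 0.
This matches the Chebyshev equation (1 - x^2) y'' - x y' + n^2 y = 0 (note the -x y' term, not -2x y') with n^2 = 49, so n = 7; the polynomial solution is T_7(x).
With y = sum_k a_k x^k, matching x^k gives (k+2)(k+1) a_{k+2} = (k^2 - n^2) a_k = (k - 7)(k + 7) a_k. The right side vanishes at k = 7, so the series with the parity of 7 terminates at degree 7.
Standard normalization: leading coefficient of T_n is 2^(n-1), so a_7 = 2^6 = 64. Work downward with a_k = (k+1)(k+2) a_{k+2} / ((k - 7)(k + 7)):
  a_5 = (6)(7)(64) / ((5 - 7)(5 + 7)) = 2688/(-24) = -112
  a_3 = (4)(5)(-112) / ((3 - 7)(3 + 7)) = -2240/(-40) = 56
  a_1 = (2)(3)(56) / ((1 - 7)(1 + 7)) = 336/(-48) = -7
Hence T_7(x) = 64 x^7 - 112 x^5 + 56 x^3 - 7 x.

T_7(x); series = 64 x^7 - 112 x^5 + 56 x^3 - 7 x


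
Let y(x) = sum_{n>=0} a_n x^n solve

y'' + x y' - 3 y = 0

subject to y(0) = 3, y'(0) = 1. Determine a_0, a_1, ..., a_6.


Ansatz: y(x) = sum_{n>=0} a_n x^n, so y'(x) = sum_{n>=1} n a_n x^(n-1) and y''(x) = sum_{n>=2} n(n-1) a_n x^(n-2).
Substitute into P(x) y'' + Q(x) y' + R(x) y = 0 with P(x) = 1, Q(x) = x, R(x) = -3, and match powers of x.
Initial conditions: a_0 = 3, a_1 = 1.
Setting the coefficient of each power of x to zero and solving order by order (substituting the coefficients already found):
  x^0: 2 a_2 - 3 a_0 = 0  ->  2 a_2 = 3 a_0 = 9  ->  a_2 = 9/2
  x^1: 6 a_3 - 2 a_1 = 0  ->  6 a_3 = 2 a_1 = 2  ->  a_3 = 1/3
  x^2: 12 a_4 - a_2 = 0  ->  12 a_4 = a_2 = 9/2  ->  a_4 = 3/8
  x^3: 20 a_5 = 0  ->  a_5 = 0
  x^4: 30 a_6 + a_4 = 0  ->  30 a_6 = -a_4 = -3/8  ->  a_6 = -1/80
Truncated series: y(x) = 3 + x + (9/2) x^2 + (1/3) x^3 + (3/8) x^4 - (1/80) x^6 + O(x^7).

a_0 = 3; a_1 = 1; a_2 = 9/2; a_3 = 1/3; a_4 = 3/8; a_5 = 0; a_6 = -1/80


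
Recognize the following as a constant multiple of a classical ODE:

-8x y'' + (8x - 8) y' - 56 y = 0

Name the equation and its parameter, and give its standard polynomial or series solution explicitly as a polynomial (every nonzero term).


All three coefficients share the factor -8; dividing through by -8 gives  x y'' + (1 - x) y' + 7 y = 0.
This matches the Laguerre equation x y'' + (1 - x) y' + n y = 0 with n = 7; the polynomial solution is L_7(x).
With y = sum_k a_k x^k, matching x^k gives (k+1)k a_{k+1} + (k+1) a_{k+1} - k a_k + n a_k = 0, i.e. (k+1)^2 a_{k+1} = (k - n) a_k = (k - 7) a_k. The right side vanishes at k = 7, so the series terminates at degree 7.
Standard normalization L_n(0) = 1 gives a_0 = 1. Work upward with a_{k+1} = (k - 7) a_k / (k+1)^2:
  a_1 = (0 - 7)(1) / 1^2 = -7/1 = -7
  a_2 = (1 - 7)(-7) / 2^2 = 42/4 = 21/2
  a_3 = (2 - 7)(21/2) / 3^2 = (-105/2)/9 = -35/6
  a_4 = (3 - 7)(-35/6) / 4^2 = (70/3)/16 = 35/24
  a_5 = (4 - 7)(35/24) / 5^2 = (-35/8)/25 = -7/40
  a_6 = (5 - 7)(-7/40) / 6^2 = (7/20)/36 = 7/720
  a_7 = (6 - 7)(7/720) / 7^2 = (-7/720)/49 = -1/5040
Hence L_7(x) = -x^7/5040 + 7 x^6/720 - 7 x^5/40 + 35 x^4/24 - 35 x^3/6 + 21 x^2/2 - 7 x + 1.

L_7(x); series = -x^7/5040 + 7 x^6/720 - 7 x^5/40 + 35 x^4/24 - 35 x^3/6 + 21 x^2/2 - 7 x + 1


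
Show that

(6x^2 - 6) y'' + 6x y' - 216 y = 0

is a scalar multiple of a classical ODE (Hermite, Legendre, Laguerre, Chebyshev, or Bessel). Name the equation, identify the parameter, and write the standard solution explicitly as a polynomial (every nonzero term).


All three coefficients share the factor -6; dividing through by -6 gives  (1 - x^2) y'' - x y' + 36 y = 0.
This matches the Chebyshev equation (1 - x^2) y'' - x y' + n^2 y = 0 (note the -x y' term, not -2x y') with n^2 = 36, so n = 6; the polynomial solution is T_6(x).
With y = sum_k a_k x^k, matching x^k gives (k+2)(k+1) a_{k+2} = (k^2 - n^2) a_k = (k - 6)(k + 6) a_k. The right side vanishes at k = 6, so the series with the parity of 6 terminates at degree 6.
Standard normalization: leading coefficient of T_n is 2^(n-1), so a_6 = 2^5 = 32. Work downward with a_k = (k+1)(k+2) a_{k+2} / ((k - 6)(k + 6)):
  a_4 = (5)(6)(32) / ((4 - 6)(4 + 6)) = 960/(-20) = -48
  a_2 = (3)(4)(-48) / ((2 - 6)(2 + 6)) = -576/(-32) = 18
  a_0 = (1)(2)(18) / ((0 - 6)(0 + 6)) = 36/(-36) = -1
Hence T_6(x) = 32 x^6 - 48 x^4 + 18 x^2 - 1.

T_6(x); series = 32 x^6 - 48 x^4 + 18 x^2 - 1


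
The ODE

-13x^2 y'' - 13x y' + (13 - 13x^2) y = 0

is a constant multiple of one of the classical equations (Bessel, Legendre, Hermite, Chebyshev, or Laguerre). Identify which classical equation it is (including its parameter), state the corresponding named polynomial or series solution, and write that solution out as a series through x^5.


All three coefficients share the factor -13; dividing through by -13 gives  x^2 y'' + x y' + (x^2 - 1) y = 0.
This matches the Bessel equation x^2 y'' + x y' + (x^2 - nu^2) y = 0 with nu^2 = 1, so nu = 1; the solution bounded at x = 0 is J_1(x).
Frobenius at x = 0: indicial roots ±nu; for r = nu the recurrence k(k + 2nu) c_k = -c_{k-2} gives the standard series J_nu(x) = sum_{k>=0} (-1)^k / (k! (k+nu)!) (x/2)^(2k+nu). Evaluate the first 3 terms:
  k = 0: (-1)^0 / (0! * 1! * 2^1) x^1 = 1/(1*1*2) x^1 = (1/2) x^1
  k = 1: (-1)^1 / (1! * 2! * 2^3) x^3 = -1/(1*2*8) x^3 = (-1/16) x^3
  k = 2: (-1)^2 / (2! * 3! * 2^5) x^5 = 1/(2*6*32) x^5 = (1/384) x^5
Hence J_1(x) = x^5/384 - x^3/16 + x/2 + ....

J_1(x); series = x^5/384 - x^3/16 + x/2


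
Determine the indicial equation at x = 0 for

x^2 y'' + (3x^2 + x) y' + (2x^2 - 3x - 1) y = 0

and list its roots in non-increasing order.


Divide by x^2 to reach normal form y'' + P_1(x) y' + P_2(x) y = 0 with P_1(x) = 3 + 1/x and P_2(x) = 2 - 3/x - 1/x^2.
x = 0 is a singular point because the y'-coefficient 3 + 1/x has a pole at x = 0 and the y-coefficient 2 - 3/x - 1/x^2 has a pole at x = 0.
It is a regular singular point because x P_1(x) = p(x) = 3x + 1 and x^2 P_2(x) = q(x) = 2x^2 - 3x - 1 are polynomials, hence analytic at x = 0.
p(0) = 1,  q(0) = -1.
Indicial equation: r(r-1) + p(0) r + q(0) = 0, i.e. r^2 + (p(0) - 1) r + q(0) = 0, i.e. r^2 - 1 = 0.
Discriminant: (0)^2 - 4(-1) = 4, so r = (0 ± 2)/2.
Solving: r_1 = 1, r_2 = -1.

indicial: r^2 - 1 = 0; roots r_1 = 1, r_2 = -1


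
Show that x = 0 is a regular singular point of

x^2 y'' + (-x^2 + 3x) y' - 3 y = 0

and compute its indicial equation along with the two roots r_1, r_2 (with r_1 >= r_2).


Divide by x^2 to reach normal form y'' + P_1(x) y' + P_2(x) y = 0 with P_1(x) = -1 + 3/x and P_2(x) = -3/x^2.
x = 0 is a singular point because the y'-coefficient -1 + 3/x has a pole at x = 0 and the y-coefficient -3/x^2 has a pole at x = 0.
It is a regular singular point because x P_1(x) = p(x) = 3 - x and x^2 P_2(x) = q(x) = -3 are polynomials, hence analytic at x = 0.
p(0) = 3,  q(0) = -3.
Indicial equation: r(r-1) + p(0) r + q(0) = 0, i.e. r^2 + (p(0) - 1) r + q(0) = 0, i.e. r^2 + 2 r - 3 = 0.
Discriminant: (2)^2 - 4(-3) = 16, so r = (-2 ± 4)/2.
Solving: r_1 = 1, r_2 = -3.

indicial: r^2 + 2 r - 3 = 0; roots r_1 = 1, r_2 = -3


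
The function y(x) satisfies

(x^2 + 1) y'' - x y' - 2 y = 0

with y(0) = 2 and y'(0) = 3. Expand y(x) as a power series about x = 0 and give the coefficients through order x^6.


Ansatz: y(x) = sum_{n>=0} a_n x^n, so y'(x) = sum_{n>=1} n a_n x^(n-1) and y''(x) = sum_{n>=2} n(n-1) a_n x^(n-2).
Substitute into P(x) y'' + Q(x) y' + R(x) y = 0 with P(x) = x^2 + 1, Q(x) = -x, R(x) = -2, and match powers of x.
Initial conditions: a_0 = 2, a_1 = 3.
Setting the coefficient of each power of x to zero and solving order by order (substituting the coefficients already found):
  x^0: 2 a_2 - 2 a_0 = 0  ->  2 a_2 = 2 a_0 = 4  ->  a_2 = 2
  x^1: 6 a_3 - 3 a_1 = 0  ->  6 a_3 = 3 a_1 = 9  ->  a_3 = 3/2
  x^2: 12 a_4 - 2 a_2 = 0  ->  12 a_4 = 2 a_2 = 4  ->  a_4 = 1/3
  x^3: 20 a_5 + a_3 = 0  ->  20 a_5 = -a_3 = -3/2  ->  a_5 = -3/40
  x^4: 30 a_6 + 6 a_4 = 0  ->  30 a_6 = -6 a_4 = -2  ->  a_6 = -1/15
Truncated series: y(x) = 2 + 3 x + 2 x^2 + (3/2) x^3 + (1/3) x^4 - (3/40) x^5 - (1/15) x^6 + O(x^7).

a_0 = 2; a_1 = 3; a_2 = 2; a_3 = 3/2; a_4 = 1/3; a_5 = -3/40; a_6 = -1/15


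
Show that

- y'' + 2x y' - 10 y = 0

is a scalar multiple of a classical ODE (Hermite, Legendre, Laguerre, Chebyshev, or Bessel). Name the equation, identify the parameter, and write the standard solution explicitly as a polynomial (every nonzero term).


All three coefficients share the factor -1; dividing through by -1 gives  y'' - 2x y' + 10 y = 0.
This matches the Hermite equation y'' - 2x y' + 2n y = 0 with 2n = 10, so n = 5; the polynomial solution is H_5(x).
With y = sum_k a_k x^k, matching x^k gives (k+2)(k+1) a_{k+2} = 2(k - n) a_k = 2(k - 5) a_k. The right side vanishes at k = 5, so the series with the parity of 5 terminates at degree 5.
Standard normalization: leading coefficient of H_n is 2^n, so a_5 = 2^5 = 32. Work downward with a_k = (k+1)(k+2) a_{k+2} / (2(k - n)):
  a_3 = (4)(5)(32) / (2(3 - 5)) = 640/(-4) = -160
  a_1 = (2)(3)(-160) / (2(1 - 5)) = -960/(-8) = 120
Hence H_5(x) = 32 x^5 - 160 x^3 + 120 x.

H_5(x); series = 32 x^5 - 160 x^3 + 120 x


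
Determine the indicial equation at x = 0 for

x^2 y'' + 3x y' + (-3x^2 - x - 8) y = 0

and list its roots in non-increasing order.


Divide by x^2 to reach normal form y'' + P_1(x) y' + P_2(x) y = 0 with P_1(x) = 3/x and P_2(x) = -3 - 1/x - 8/x^2.
x = 0 is a singular point because the y'-coefficient 3/x has a pole at x = 0 and the y-coefficient -3 - 1/x - 8/x^2 has a pole at x = 0.
It is a regular singular point because x P_1(x) = p(x) = 3 and x^2 P_2(x) = q(x) = -3x^2 - x - 8 are polynomials, hence analytic at x = 0.
p(0) = 3,  q(0) = -8.
Indicial equation: r(r-1) + p(0) r + q(0) = 0, i.e. r^2 + (p(0) - 1) r + q(0) = 0, i.e. r^2 + 2 r - 8 = 0.
Discriminant: (2)^2 - 4(-8) = 36, so r = (-2 ± 6)/2.
Solving: r_1 = 2, r_2 = -4.

indicial: r^2 + 2 r - 8 = 0; roots r_1 = 2, r_2 = -4


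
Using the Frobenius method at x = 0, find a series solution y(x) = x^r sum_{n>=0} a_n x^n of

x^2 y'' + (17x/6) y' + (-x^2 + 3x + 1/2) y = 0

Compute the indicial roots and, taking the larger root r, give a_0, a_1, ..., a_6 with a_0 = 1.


Write in Frobenius form y'' + (p(x)/x) y' + (q(x)/x^2) y = 0:
  p(x) = 17/6,  q(x) = -x^2 + 3x + 1/2.
Indicial equation: r(r-1) + (17/6) r + (1/2) = 0 -> roots r_1 = -1/3, r_2 = -3/2.
Take r = r_1 = -1/3. Let y(x) = x^r sum_{n>=0} a_n x^n with a_0 = 1.
Substitute y = x^r sum a_n x^n and match x^{r+n}. The recurrence is
  D(n) a_n + 3 a_{n-1} - 1 a_{n-2} = 0,  where D(n) = (r+n)(r+n-1) + (17/6)(r+n) + (1/2).
  a_n = [-3 a_{n-1} + 1 a_{n-2}] / D(n).
Since the indicial polynomial factors as (r - r_1)(r - r_2), D(n) = (r_1 + n - r_1)(r_1 + n - r_2) = n(n + 7/6).
Evaluating step by step (a_0 = 1):
  n = 1: D(1) = 1(1 + 7/6) = 13/6; numerator = -3(1) = -3; a_1 = (-3)/(13/6) = -18/13
  n = 2: D(2) = 2(2 + 7/6) = 19/3; numerator = -3(-18/13) + 1(1) = 67/13; a_2 = (67/13)/(19/3) = 201/247
  n = 3: D(3) = 3(3 + 7/6) = 25/2; numerator = -3(201/247) + 1(-18/13) = -945/247; a_3 = (-945/247)/(25/2) = -378/1235
  n = 4: D(4) = 4(4 + 7/6) = 62/3; numerator = -3(-378/1235) + 1(201/247) = 2139/1235; a_4 = (2139/1235)/(62/3) = 207/2470
  n = 5: D(5) = 5(5 + 7/6) = 185/6; numerator = -3(207/2470) + 1(-378/1235) = -1377/2470; a_5 = (-1377/2470)/(185/6) = -4131/228475
  n = 6: D(6) = 6(6 + 7/6) = 43; numerator = -3(-4131/228475) + 1(207/2470) = 63081/456950; a_6 = (63081/456950)/(43) = 1467/456950

r = -1/3; a_0 = 1; a_1 = -18/13; a_2 = 201/247; a_3 = -378/1235; a_4 = 207/2470; a_5 = -4131/228475; a_6 = 1467/456950


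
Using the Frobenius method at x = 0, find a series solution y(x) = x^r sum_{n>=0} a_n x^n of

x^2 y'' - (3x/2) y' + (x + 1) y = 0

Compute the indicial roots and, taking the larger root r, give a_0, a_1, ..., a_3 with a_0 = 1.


Write in Frobenius form y'' + (p(x)/x) y' + (q(x)/x^2) y = 0:
  p(x) = -3/2,  q(x) = x + 1.
Indicial equation: r(r-1) + (-3/2) r + (1) = 0 -> roots r_1 = 2, r_2 = 1/2.
Take r = r_1 = 2. Let y(x) = x^r sum_{n>=0} a_n x^n with a_0 = 1.
Substitute y = x^r sum a_n x^n and match x^{r+n}. The recurrence is
  D(n) a_n + 1 a_{n-1} = 0,  where D(n) = (r+n)(r+n-1) + (-3/2)(r+n) + (1).
  a_n = -1 / D(n) * a_{n-1}.
Since the indicial polynomial factors as (r - r_1)(r - r_2), D(n) = (r_1 + n - r_1)(r_1 + n - r_2) = n(n + 3/2).
Evaluating step by step (a_0 = 1):
  n = 1: D(1) = 1(1 + 3/2) = 5/2; numerator = -1(1) = -1; a_1 = (-1)/(5/2) = -2/5
  n = 2: D(2) = 2(2 + 3/2) = 7; numerator = -1(-2/5) = 2/5; a_2 = (2/5)/(7) = 2/35
  n = 3: D(3) = 3(3 + 3/2) = 27/2; numerator = -1(2/35) = -2/35; a_3 = (-2/35)/(27/2) = -4/945

r = 2; a_0 = 1; a_1 = -2/5; a_2 = 2/35; a_3 = -4/945


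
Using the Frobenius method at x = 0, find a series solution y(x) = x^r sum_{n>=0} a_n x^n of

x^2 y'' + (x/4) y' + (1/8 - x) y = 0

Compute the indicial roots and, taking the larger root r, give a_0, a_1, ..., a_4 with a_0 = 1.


Write in Frobenius form y'' + (p(x)/x) y' + (q(x)/x^2) y = 0:
  p(x) = 1/4,  q(x) = 1/8 - x.
Indicial equation: r(r-1) + (1/4) r + (1/8) = 0 -> roots r_1 = 1/2, r_2 = 1/4.
Take r = r_1 = 1/2. Let y(x) = x^r sum_{n>=0} a_n x^n with a_0 = 1.
Substitute y = x^r sum a_n x^n and match x^{r+n}. The recurrence is
  D(n) a_n - 1 a_{n-1} = 0,  where D(n) = (r+n)(r+n-1) + (1/4)(r+n) + (1/8).
  a_n = 1 / D(n) * a_{n-1}.
Since the indicial polynomial factors as (r - r_1)(r - r_2), D(n) = (r_1 + n - r_1)(r_1 + n - r_2) = n(n + 1/4).
Evaluating step by step (a_0 = 1):
  n = 1: D(1) = 1(1 + 1/4) = 5/4; numerator = 1(1) = 1; a_1 = (1)/(5/4) = 4/5
  n = 2: D(2) = 2(2 + 1/4) = 9/2; numerator = 1(4/5) = 4/5; a_2 = (4/5)/(9/2) = 8/45
  n = 3: D(3) = 3(3 + 1/4) = 39/4; numerator = 1(8/45) = 8/45; a_3 = (8/45)/(39/4) = 32/1755
  n = 4: D(4) = 4(4 + 1/4) = 17; numerator = 1(32/1755) = 32/1755; a_4 = (32/1755)/(17) = 32/29835

r = 1/2; a_0 = 1; a_1 = 4/5; a_2 = 8/45; a_3 = 32/1755; a_4 = 32/29835


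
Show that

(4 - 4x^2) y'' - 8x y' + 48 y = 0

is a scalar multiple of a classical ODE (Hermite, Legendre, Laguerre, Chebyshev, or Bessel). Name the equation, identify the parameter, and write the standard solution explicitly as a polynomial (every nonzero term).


All three coefficients share the factor 4; dividing through by 4 gives  (1 - x^2) y'' - 2x y' + 12 y = 0.
This matches the Legendre equation (1 - x^2) y'' - 2x y' + n(n+1) y = 0 (note the -2x y' term) with n(n+1) = 12, so n = 3; the polynomial solution is P_3(x).
With y = sum_k a_k x^k, matching x^k gives (k+2)(k+1) a_{k+2} = [k(k+1) - n(n+1)] a_k = (k - 3)(k + 4) a_k. The right side vanishes at k = 3, so the series with the parity of 3 terminates at degree 3.
Standard normalization (P_n(1) = 1): leading coefficient (2n)!/(2^n (n!)^2) = 720/(8*36) = 5/2, so a_3 = 5/2. Work downward with a_k = (k+1)(k+2) a_{k+2} / ((k - 3)(k + 4)):
  a_1 = (2)(3)(5/2) / ((1 - 3)(1 + 4)) = 15/(-10) = -3/2
Hence P_3(x) = 5 x^3/2 - 3 x/2.

P_3(x); series = 5 x^3/2 - 3 x/2


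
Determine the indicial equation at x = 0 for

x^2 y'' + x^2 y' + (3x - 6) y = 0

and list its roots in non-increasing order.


Divide by x^2 to reach normal form y'' + P_1(x) y' + P_2(x) y = 0 with P_1(x) = 1 and P_2(x) = 3/x - 6/x^2.
x = 0 is a singular point because the y-coefficient 3/x - 6/x^2 has a pole at x = 0.
It is a regular singular point because x P_1(x) = p(x) = x and x^2 P_2(x) = q(x) = 3x - 6 are polynomials, hence analytic at x = 0.
p(0) = 0,  q(0) = -6.
Indicial equation: r(r-1) + p(0) r + q(0) = 0, i.e. r^2 + (p(0) - 1) r + q(0) = 0, i.e. r^2 - 1 r - 6 = 0.
Discriminant: (-1)^2 - 4(-6) = 25, so r = (1 ± 5)/2.
Solving: r_1 = 3, r_2 = -2.

indicial: r^2 - 1 r - 6 = 0; roots r_1 = 3, r_2 = -2


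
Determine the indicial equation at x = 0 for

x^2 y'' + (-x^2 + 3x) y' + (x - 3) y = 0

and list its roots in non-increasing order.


Divide by x^2 to reach normal form y'' + P_1(x) y' + P_2(x) y = 0 with P_1(x) = -1 + 3/x and P_2(x) = 1/x - 3/x^2.
x = 0 is a singular point because the y'-coefficient -1 + 3/x has a pole at x = 0 and the y-coefficient 1/x - 3/x^2 has a pole at x = 0.
It is a regular singular point because x P_1(x) = p(x) = 3 - x and x^2 P_2(x) = q(x) = x - 3 are polynomials, hence analytic at x = 0.
p(0) = 3,  q(0) = -3.
Indicial equation: r(r-1) + p(0) r + q(0) = 0, i.e. r^2 + (p(0) - 1) r + q(0) = 0, i.e. r^2 + 2 r - 3 = 0.
Discriminant: (2)^2 - 4(-3) = 16, so r = (-2 ± 4)/2.
Solving: r_1 = 1, r_2 = -3.

indicial: r^2 + 2 r - 3 = 0; roots r_1 = 1, r_2 = -3


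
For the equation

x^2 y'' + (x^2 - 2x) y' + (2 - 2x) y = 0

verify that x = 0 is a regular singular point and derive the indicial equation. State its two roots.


Divide by x^2 to reach normal form y'' + P_1(x) y' + P_2(x) y = 0 with P_1(x) = 1 - 2/x and P_2(x) = -2/x + 2/x^2.
x = 0 is a singular point because the y'-coefficient 1 - 2/x has a pole at x = 0 and the y-coefficient -2/x + 2/x^2 has a pole at x = 0.
It is a regular singular point because x P_1(x) = p(x) = x - 2 and x^2 P_2(x) = q(x) = 2 - 2x are polynomials, hence analytic at x = 0.
p(0) = -2,  q(0) = 2.
Indicial equation: r(r-1) + p(0) r + q(0) = 0, i.e. r^2 + (p(0) - 1) r + q(0) = 0, i.e. r^2 - 3 r + 2 = 0.
Discriminant: (-3)^2 - 4(2) = 1, so r = (3 ± 1)/2.
Solving: r_1 = 2, r_2 = 1.

indicial: r^2 - 3 r + 2 = 0; roots r_1 = 2, r_2 = 1


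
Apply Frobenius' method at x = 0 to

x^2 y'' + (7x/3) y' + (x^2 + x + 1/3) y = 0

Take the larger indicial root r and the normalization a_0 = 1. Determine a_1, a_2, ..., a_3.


Write in Frobenius form y'' + (p(x)/x) y' + (q(x)/x^2) y = 0:
  p(x) = 7/3,  q(x) = x^2 + x + 1/3.
Indicial equation: r(r-1) + (7/3) r + (1/3) = 0 -> roots r_1 = -1/3, r_2 = -1.
Take r = r_1 = -1/3. Let y(x) = x^r sum_{n>=0} a_n x^n with a_0 = 1.
Substitute y = x^r sum a_n x^n and match x^{r+n}. The recurrence is
  D(n) a_n + 1 a_{n-1} + 1 a_{n-2} = 0,  where D(n) = (r+n)(r+n-1) + (7/3)(r+n) + (1/3).
  a_n = [-1 a_{n-1} - 1 a_{n-2}] / D(n).
Since the indicial polynomial factors as (r - r_1)(r - r_2), D(n) = (r_1 + n - r_1)(r_1 + n - r_2) = n(n + 2/3).
Evaluating step by step (a_0 = 1):
  n = 1: D(1) = 1(1 + 2/3) = 5/3; numerator = -1(1) = -1; a_1 = (-1)/(5/3) = -3/5
  n = 2: D(2) = 2(2 + 2/3) = 16/3; numerator = -1(-3/5) - 1(1) = -2/5; a_2 = (-2/5)/(16/3) = -3/40
  n = 3: D(3) = 3(3 + 2/3) = 11; numerator = -1(-3/40) - 1(-3/5) = 27/40; a_3 = (27/40)/(11) = 27/440

r = -1/3; a_0 = 1; a_1 = -3/5; a_2 = -3/40; a_3 = 27/440


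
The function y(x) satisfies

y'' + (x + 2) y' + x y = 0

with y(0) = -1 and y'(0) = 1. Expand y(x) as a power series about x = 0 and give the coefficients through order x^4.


Ansatz: y(x) = sum_{n>=0} a_n x^n, so y'(x) = sum_{n>=1} n a_n x^(n-1) and y''(x) = sum_{n>=2} n(n-1) a_n x^(n-2).
Substitute into P(x) y'' + Q(x) y' + R(x) y = 0 with P(x) = 1, Q(x) = x + 2, R(x) = x, and match powers of x.
Initial conditions: a_0 = -1, a_1 = 1.
Setting the coefficient of each power of x to zero and solving order by order (substituting the coefficients already found):
  x^0: 2 a_2 + 2 a_1 = 0  ->  2 a_2 = -2 a_1 = -2  ->  a_2 = -1
  x^1: 6 a_3 + 4 a_2 + a_1 + a_0 = 0  ->  6 a_3 = -4 a_2 - a_1 - a_0 = 4  ->  a_3 = 2/3
  x^2: 12 a_4 + 6 a_3 + 2 a_2 + a_1 = 0  ->  12 a_4 = -6 a_3 - 2 a_2 - a_1 = -3  ->  a_4 = -1/4
Truncated series: y(x) = -1 + x - x^2 + (2/3) x^3 - (1/4) x^4 + O(x^5).

a_0 = -1; a_1 = 1; a_2 = -1; a_3 = 2/3; a_4 = -1/4


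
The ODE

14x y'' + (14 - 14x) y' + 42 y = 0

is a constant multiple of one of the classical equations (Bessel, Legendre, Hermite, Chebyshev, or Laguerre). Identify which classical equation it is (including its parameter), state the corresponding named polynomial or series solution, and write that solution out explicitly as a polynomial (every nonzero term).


All three coefficients share the factor 14; dividing through by 14 gives  x y'' + (1 - x) y' + 3 y = 0.
This matches the Laguerre equation x y'' + (1 - x) y' + n y = 0 with n = 3; the polynomial solution is L_3(x).
With y = sum_k a_k x^k, matching x^k gives (k+1)k a_{k+1} + (k+1) a_{k+1} - k a_k + n a_k = 0, i.e. (k+1)^2 a_{k+1} = (k - n) a_k = (k - 3) a_k. The right side vanishes at k = 3, so the series terminates at degree 3.
Standard normalization L_n(0) = 1 gives a_0 = 1. Work upward with a_{k+1} = (k - 3) a_k / (k+1)^2:
  a_1 = (0 - 3)(1) / 1^2 = -3/1 = -3
  a_2 = (1 - 3)(-3) / 2^2 = 6/4 = 3/2
  a_3 = (2 - 3)(3/2) / 3^2 = (-3/2)/9 = -1/6
Hence L_3(x) = -x^3/6 + 3 x^2/2 - 3 x + 1.

L_3(x); series = -x^3/6 + 3 x^2/2 - 3 x + 1


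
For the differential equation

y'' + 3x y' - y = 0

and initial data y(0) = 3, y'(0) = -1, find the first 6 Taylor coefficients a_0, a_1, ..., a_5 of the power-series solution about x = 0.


Ansatz: y(x) = sum_{n>=0} a_n x^n, so y'(x) = sum_{n>=1} n a_n x^(n-1) and y''(x) = sum_{n>=2} n(n-1) a_n x^(n-2).
Substitute into P(x) y'' + Q(x) y' + R(x) y = 0 with P(x) = 1, Q(x) = 3x, R(x) = -1, and match powers of x.
Initial conditions: a_0 = 3, a_1 = -1.
Setting the coefficient of each power of x to zero and solving order by order (substituting the coefficients already found):
  x^0: 2 a_2 - a_0 = 0  ->  2 a_2 = a_0 = 3  ->  a_2 = 3/2
  x^1: 6 a_3 + 2 a_1 = 0  ->  6 a_3 = -2 a_1 = 2  ->  a_3 = 1/3
  x^2: 12 a_4 + 5 a_2 = 0  ->  12 a_4 = -5 a_2 = -15/2  ->  a_4 = -5/8
  x^3: 20 a_5 + 8 a_3 = 0  ->  20 a_5 = -8 a_3 = -8/3  ->  a_5 = -2/15
Truncated series: y(x) = 3 - x + (3/2) x^2 + (1/3) x^3 - (5/8) x^4 - (2/15) x^5 + O(x^6).

a_0 = 3; a_1 = -1; a_2 = 3/2; a_3 = 1/3; a_4 = -5/8; a_5 = -2/15


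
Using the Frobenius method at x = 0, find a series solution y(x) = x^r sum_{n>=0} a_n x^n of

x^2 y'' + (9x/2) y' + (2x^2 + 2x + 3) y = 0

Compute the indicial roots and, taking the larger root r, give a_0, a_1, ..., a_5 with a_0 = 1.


Write in Frobenius form y'' + (p(x)/x) y' + (q(x)/x^2) y = 0:
  p(x) = 9/2,  q(x) = 2x^2 + 2x + 3.
Indicial equation: r(r-1) + (9/2) r + (3) = 0 -> roots r_1 = -3/2, r_2 = -2.
Take r = r_1 = -3/2. Let y(x) = x^r sum_{n>=0} a_n x^n with a_0 = 1.
Substitute y = x^r sum a_n x^n and match x^{r+n}. The recurrence is
  D(n) a_n + 2 a_{n-1} + 2 a_{n-2} = 0,  where D(n) = (r+n)(r+n-1) + (9/2)(r+n) + (3).
  a_n = [-2 a_{n-1} - 2 a_{n-2}] / D(n).
Since the indicial polynomial factors as (r - r_1)(r - r_2), D(n) = (r_1 + n - r_1)(r_1 + n - r_2) = n(n + 1/2).
Evaluating step by step (a_0 = 1):
  n = 1: D(1) = 1(1 + 1/2) = 3/2; numerator = -2(1) = -2; a_1 = (-2)/(3/2) = -4/3
  n = 2: D(2) = 2(2 + 1/2) = 5; numerator = -2(-4/3) - 2(1) = 2/3; a_2 = (2/3)/(5) = 2/15
  n = 3: D(3) = 3(3 + 1/2) = 21/2; numerator = -2(2/15) - 2(-4/3) = 12/5; a_3 = (12/5)/(21/2) = 8/35
  n = 4: D(4) = 4(4 + 1/2) = 18; numerator = -2(8/35) - 2(2/15) = -76/105; a_4 = (-76/105)/(18) = -38/945
  n = 5: D(5) = 5(5 + 1/2) = 55/2; numerator = -2(-38/945) - 2(8/35) = -356/945; a_5 = (-356/945)/(55/2) = -712/51975

r = -3/2; a_0 = 1; a_1 = -4/3; a_2 = 2/15; a_3 = 8/35; a_4 = -38/945; a_5 = -712/51975


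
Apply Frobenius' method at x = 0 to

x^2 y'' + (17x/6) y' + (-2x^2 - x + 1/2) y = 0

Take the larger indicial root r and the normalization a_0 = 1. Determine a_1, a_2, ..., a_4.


Write in Frobenius form y'' + (p(x)/x) y' + (q(x)/x^2) y = 0:
  p(x) = 17/6,  q(x) = -2x^2 - x + 1/2.
Indicial equation: r(r-1) + (17/6) r + (1/2) = 0 -> roots r_1 = -1/3, r_2 = -3/2.
Take r = r_1 = -1/3. Let y(x) = x^r sum_{n>=0} a_n x^n with a_0 = 1.
Substitute y = x^r sum a_n x^n and match x^{r+n}. The recurrence is
  D(n) a_n - 1 a_{n-1} - 2 a_{n-2} = 0,  where D(n) = (r+n)(r+n-1) + (17/6)(r+n) + (1/2).
  a_n = [1 a_{n-1} + 2 a_{n-2}] / D(n).
Since the indicial polynomial factors as (r - r_1)(r - r_2), D(n) = (r_1 + n - r_1)(r_1 + n - r_2) = n(n + 7/6).
Evaluating step by step (a_0 = 1):
  n = 1: D(1) = 1(1 + 7/6) = 13/6; numerator = 1(1) = 1; a_1 = (1)/(13/6) = 6/13
  n = 2: D(2) = 2(2 + 7/6) = 19/3; numerator = 1(6/13) + 2(1) = 32/13; a_2 = (32/13)/(19/3) = 96/247
  n = 3: D(3) = 3(3 + 7/6) = 25/2; numerator = 1(96/247) + 2(6/13) = 324/247; a_3 = (324/247)/(25/2) = 648/6175
  n = 4: D(4) = 4(4 + 7/6) = 62/3; numerator = 1(648/6175) + 2(96/247) = 5448/6175; a_4 = (5448/6175)/(62/3) = 8172/191425

r = -1/3; a_0 = 1; a_1 = 6/13; a_2 = 96/247; a_3 = 648/6175; a_4 = 8172/191425


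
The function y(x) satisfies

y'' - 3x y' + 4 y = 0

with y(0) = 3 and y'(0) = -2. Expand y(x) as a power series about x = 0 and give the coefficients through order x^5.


Ansatz: y(x) = sum_{n>=0} a_n x^n, so y'(x) = sum_{n>=1} n a_n x^(n-1) and y''(x) = sum_{n>=2} n(n-1) a_n x^(n-2).
Substitute into P(x) y'' + Q(x) y' + R(x) y = 0 with P(x) = 1, Q(x) = -3x, R(x) = 4, and match powers of x.
Initial conditions: a_0 = 3, a_1 = -2.
Setting the coefficient of each power of x to zero and solving order by order (substituting the coefficients already found):
  x^0: 2 a_2 + 4 a_0 = 0  ->  2 a_2 = -4 a_0 = -12  ->  a_2 = -6
  x^1: 6 a_3 + a_1 = 0  ->  6 a_3 = -a_1 = 2  ->  a_3 = 1/3
  x^2: 12 a_4 - 2 a_2 = 0  ->  12 a_4 = 2 a_2 = -12  ->  a_4 = -1
  x^3: 20 a_5 - 5 a_3 = 0  ->  20 a_5 = 5 a_3 = 5/3  ->  a_5 = 1/12
Truncated series: y(x) = 3 - 2 x - 6 x^2 + (1/3) x^3 - x^4 + (1/12) x^5 + O(x^6).

a_0 = 3; a_1 = -2; a_2 = -6; a_3 = 1/3; a_4 = -1; a_5 = 1/12


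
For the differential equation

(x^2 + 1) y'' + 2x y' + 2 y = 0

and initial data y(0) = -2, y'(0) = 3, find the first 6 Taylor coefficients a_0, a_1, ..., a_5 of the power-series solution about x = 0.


Ansatz: y(x) = sum_{n>=0} a_n x^n, so y'(x) = sum_{n>=1} n a_n x^(n-1) and y''(x) = sum_{n>=2} n(n-1) a_n x^(n-2).
Substitute into P(x) y'' + Q(x) y' + R(x) y = 0 with P(x) = x^2 + 1, Q(x) = 2x, R(x) = 2, and match powers of x.
Initial conditions: a_0 = -2, a_1 = 3.
Setting the coefficient of each power of x to zero and solving order by order (substituting the coefficients already found):
  x^0: 2 a_2 + 2 a_0 = 0  ->  2 a_2 = -2 a_0 = 4  ->  a_2 = 2
  x^1: 6 a_3 + 4 a_1 = 0  ->  6 a_3 = -4 a_1 = -12  ->  a_3 = -2
  x^2: 12 a_4 + 8 a_2 = 0  ->  12 a_4 = -8 a_2 = -16  ->  a_4 = -4/3
  x^3: 20 a_5 + 14 a_3 = 0  ->  20 a_5 = -14 a_3 = 28  ->  a_5 = 7/5
Truncated series: y(x) = -2 + 3 x + 2 x^2 - 2 x^3 - (4/3) x^4 + (7/5) x^5 + O(x^6).

a_0 = -2; a_1 = 3; a_2 = 2; a_3 = -2; a_4 = -4/3; a_5 = 7/5


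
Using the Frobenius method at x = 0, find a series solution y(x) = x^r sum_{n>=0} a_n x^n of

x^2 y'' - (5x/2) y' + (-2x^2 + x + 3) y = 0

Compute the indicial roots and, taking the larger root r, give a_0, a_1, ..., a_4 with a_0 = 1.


Write in Frobenius form y'' + (p(x)/x) y' + (q(x)/x^2) y = 0:
  p(x) = -5/2,  q(x) = -2x^2 + x + 3.
Indicial equation: r(r-1) + (-5/2) r + (3) = 0 -> roots r_1 = 2, r_2 = 3/2.
Take r = r_1 = 2. Let y(x) = x^r sum_{n>=0} a_n x^n with a_0 = 1.
Substitute y = x^r sum a_n x^n and match x^{r+n}. The recurrence is
  D(n) a_n + 1 a_{n-1} - 2 a_{n-2} = 0,  where D(n) = (r+n)(r+n-1) + (-5/2)(r+n) + (3).
  a_n = [-1 a_{n-1} + 2 a_{n-2}] / D(n).
Since the indicial polynomial factors as (r - r_1)(r - r_2), D(n) = (r_1 + n - r_1)(r_1 + n - r_2) = n(n + 1/2).
Evaluating step by step (a_0 = 1):
  n = 1: D(1) = 1(1 + 1/2) = 3/2; numerator = -1(1) = -1; a_1 = (-1)/(3/2) = -2/3
  n = 2: D(2) = 2(2 + 1/2) = 5; numerator = -1(-2/3) + 2(1) = 8/3; a_2 = (8/3)/(5) = 8/15
  n = 3: D(3) = 3(3 + 1/2) = 21/2; numerator = -1(8/15) + 2(-2/3) = -28/15; a_3 = (-28/15)/(21/2) = -8/45
  n = 4: D(4) = 4(4 + 1/2) = 18; numerator = -1(-8/45) + 2(8/15) = 56/45; a_4 = (56/45)/(18) = 28/405

r = 2; a_0 = 1; a_1 = -2/3; a_2 = 8/15; a_3 = -8/45; a_4 = 28/405


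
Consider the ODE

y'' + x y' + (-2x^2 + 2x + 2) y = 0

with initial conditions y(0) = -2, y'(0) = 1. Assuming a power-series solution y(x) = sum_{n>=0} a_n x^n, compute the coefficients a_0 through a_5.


Ansatz: y(x) = sum_{n>=0} a_n x^n, so y'(x) = sum_{n>=1} n a_n x^(n-1) and y''(x) = sum_{n>=2} n(n-1) a_n x^(n-2).
Substitute into P(x) y'' + Q(x) y' + R(x) y = 0 with P(x) = 1, Q(x) = x, R(x) = -2x^2 + 2x + 2, and match powers of x.
Initial conditions: a_0 = -2, a_1 = 1.
Setting the coefficient of each power of x to zero and solving order by order (substituting the coefficients already found):
  x^0: 2 a_2 + 2 a_0 = 0  ->  2 a_2 = -2 a_0 = 4  ->  a_2 = 2
  x^1: 6 a_3 + 3 a_1 + 2 a_0 = 0  ->  6 a_3 = -3 a_1 - 2 a_0 = 1  ->  a_3 = 1/6
  x^2: 12 a_4 + 4 a_2 + 2 a_1 - 2 a_0 = 0  ->  12 a_4 = -4 a_2 - 2 a_1 + 2 a_0 = -14  ->  a_4 = -7/6
  x^3: 20 a_5 + 5 a_3 + 2 a_2 - 2 a_1 = 0  ->  20 a_5 = -5 a_3 - 2 a_2 + 2 a_1 = -17/6  ->  a_5 = -17/120
Truncated series: y(x) = -2 + x + 2 x^2 + (1/6) x^3 - (7/6) x^4 - (17/120) x^5 + O(x^6).

a_0 = -2; a_1 = 1; a_2 = 2; a_3 = 1/6; a_4 = -7/6; a_5 = -17/120


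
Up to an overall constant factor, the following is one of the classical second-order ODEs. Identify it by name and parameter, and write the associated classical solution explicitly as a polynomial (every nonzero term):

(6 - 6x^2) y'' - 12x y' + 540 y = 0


All three coefficients share the factor 6; dividing through by 6 gives  (1 - x^2) y'' - 2x y' + 90 y = 0.
This matches the Legendre equation (1 - x^2) y'' - 2x y' + n(n+1) y = 0 (note the -2x y' term) with n(n+1) = 90, so n = 9; the polynomial solution is P_9(x).
With y = sum_k a_k x^k, matching x^k gives (k+2)(k+1) a_{k+2} = [k(k+1) - n(n+1)] a_k = (k - 9)(k + 10) a_k. The right side vanishes at k = 9, so the series with the parity of 9 terminates at degree 9.
Standard normalization (P_n(1) = 1): leading coefficient (2n)!/(2^n (n!)^2) = 6402373705728000/(512*131681894400) = 12155/128, so a_9 = 12155/128. Work downward with a_k = (k+1)(k+2) a_{k+2} / ((k - 9)(k + 10)):
  a_7 = (8)(9)(12155/128) / ((7 - 9)(7 + 10)) = (109395/16)/(-34) = -6435/32
  a_5 = (6)(7)(-6435/32) / ((5 - 9)(5 + 10)) = (-135135/16)/(-60) = 9009/64
  a_3 = (4)(5)(9009/64) / ((3 - 9)(3 + 10)) = (45045/16)/(-78) = -1155/32
  a_1 = (2)(3)(-1155/32) / ((1 - 9)(1 + 10)) = (-3465/16)/(-88) = 315/128
Hence P_9(x) = 12155 x^9/128 - 6435 x^7/32 + 9009 x^5/64 - 1155 x^3/32 + 315 x/128.

P_9(x); series = 12155 x^9/128 - 6435 x^7/32 + 9009 x^5/64 - 1155 x^3/32 + 315 x/128


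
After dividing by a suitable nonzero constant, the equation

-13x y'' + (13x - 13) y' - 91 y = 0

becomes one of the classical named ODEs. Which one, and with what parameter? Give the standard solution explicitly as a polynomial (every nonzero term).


All three coefficients share the factor -13; dividing through by -13 gives  x y'' + (1 - x) y' + 7 y = 0.
This matches the Laguerre equation x y'' + (1 - x) y' + n y = 0 with n = 7; the polynomial solution is L_7(x).
With y = sum_k a_k x^k, matching x^k gives (k+1)k a_{k+1} + (k+1) a_{k+1} - k a_k + n a_k = 0, i.e. (k+1)^2 a_{k+1} = (k - n) a_k = (k - 7) a_k. The right side vanishes at k = 7, so the series terminates at degree 7.
Standard normalization L_n(0) = 1 gives a_0 = 1. Work upward with a_{k+1} = (k - 7) a_k / (k+1)^2:
  a_1 = (0 - 7)(1) / 1^2 = -7/1 = -7
  a_2 = (1 - 7)(-7) / 2^2 = 42/4 = 21/2
  a_3 = (2 - 7)(21/2) / 3^2 = (-105/2)/9 = -35/6
  a_4 = (3 - 7)(-35/6) / 4^2 = (70/3)/16 = 35/24
  a_5 = (4 - 7)(35/24) / 5^2 = (-35/8)/25 = -7/40
  a_6 = (5 - 7)(-7/40) / 6^2 = (7/20)/36 = 7/720
  a_7 = (6 - 7)(7/720) / 7^2 = (-7/720)/49 = -1/5040
Hence L_7(x) = -x^7/5040 + 7 x^6/720 - 7 x^5/40 + 35 x^4/24 - 35 x^3/6 + 21 x^2/2 - 7 x + 1.

L_7(x); series = -x^7/5040 + 7 x^6/720 - 7 x^5/40 + 35 x^4/24 - 35 x^3/6 + 21 x^2/2 - 7 x + 1
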